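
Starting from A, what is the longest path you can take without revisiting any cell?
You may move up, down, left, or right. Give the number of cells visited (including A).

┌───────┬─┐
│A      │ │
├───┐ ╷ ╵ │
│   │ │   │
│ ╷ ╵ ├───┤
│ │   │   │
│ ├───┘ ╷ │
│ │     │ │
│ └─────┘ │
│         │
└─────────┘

Finding longest simple path using DFS:
Start: (0, 0)
Longest path visits 21 cells
Path: A → right → right → down → down → left → up → left → down → down → down → right → right → right → right → up → up → left → down → left → left

Solution:

┌───────┬─┐
│A → ↓  │ │
├───┐ ╷ ╵ │
│↓ ↰│↓│   │
│ ╷ ╵ ├───┤
│↓│↑ ↲│↓ ↰│
│ ├───┘ ╷ │
│↓│B ← ↲│↑│
│ └─────┘ │
│↳ → → → ↑│
└─────────┘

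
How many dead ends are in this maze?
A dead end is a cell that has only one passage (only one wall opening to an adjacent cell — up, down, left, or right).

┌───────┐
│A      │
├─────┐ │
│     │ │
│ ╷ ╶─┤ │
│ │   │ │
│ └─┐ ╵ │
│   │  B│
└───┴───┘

Checking each cell for number of passages:

Dead ends found at positions:
  (0, 0)
  (1, 2)
  (3, 1)
Total dead ends: 3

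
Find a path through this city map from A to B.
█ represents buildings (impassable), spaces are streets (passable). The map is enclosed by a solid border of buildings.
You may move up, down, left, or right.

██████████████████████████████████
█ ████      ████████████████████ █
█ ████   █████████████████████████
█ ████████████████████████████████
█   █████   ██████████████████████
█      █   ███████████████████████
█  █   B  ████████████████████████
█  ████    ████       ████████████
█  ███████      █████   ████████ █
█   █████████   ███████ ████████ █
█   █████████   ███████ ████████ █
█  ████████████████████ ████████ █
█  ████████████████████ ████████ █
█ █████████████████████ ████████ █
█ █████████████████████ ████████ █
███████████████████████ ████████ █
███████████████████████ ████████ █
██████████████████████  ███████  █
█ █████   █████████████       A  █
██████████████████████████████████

Finding the shortest path from A to B:
Movement: cardinal only
Path length: 37 steps
Directions: left → left → left → left → left → left → left → up → up → up → up → up → up → up → up → up → up → left → left → up → left → left → left → left → left → left → down → left → left → left → left → left → up → left → up → left → left

Solution:

██████████████████████████████████
█ ████      ████████████████████ █
█ ████   █████████████████████████
█ ████████████████████████████████
█   █████   ██████████████████████
█      █   ███████████████████████
█  █   B←↰████████████████████████
█  ████  ↑↰████↓←←←←←↰████████████
█  ███████↑←←←←↲█████↑←↰████████ █
█   █████████   ███████↑████████ █
█   █████████   ███████↑████████ █
█  ████████████████████↑████████ █
█  ████████████████████↑████████ █
█ █████████████████████↑████████ █
█ █████████████████████↑████████ █
███████████████████████↑████████ █
███████████████████████↑████████ █
██████████████████████ ↑███████  █
█ █████   █████████████↑←←←←←←A  █
██████████████████████████████████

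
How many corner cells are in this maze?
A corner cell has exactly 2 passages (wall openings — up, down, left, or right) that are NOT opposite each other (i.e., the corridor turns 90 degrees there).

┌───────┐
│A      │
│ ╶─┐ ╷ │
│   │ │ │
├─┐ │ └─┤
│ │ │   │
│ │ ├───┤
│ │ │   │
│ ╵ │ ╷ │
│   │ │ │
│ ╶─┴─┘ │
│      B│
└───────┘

Counting corner cells (2 non-opposite passages):
Total corners: 10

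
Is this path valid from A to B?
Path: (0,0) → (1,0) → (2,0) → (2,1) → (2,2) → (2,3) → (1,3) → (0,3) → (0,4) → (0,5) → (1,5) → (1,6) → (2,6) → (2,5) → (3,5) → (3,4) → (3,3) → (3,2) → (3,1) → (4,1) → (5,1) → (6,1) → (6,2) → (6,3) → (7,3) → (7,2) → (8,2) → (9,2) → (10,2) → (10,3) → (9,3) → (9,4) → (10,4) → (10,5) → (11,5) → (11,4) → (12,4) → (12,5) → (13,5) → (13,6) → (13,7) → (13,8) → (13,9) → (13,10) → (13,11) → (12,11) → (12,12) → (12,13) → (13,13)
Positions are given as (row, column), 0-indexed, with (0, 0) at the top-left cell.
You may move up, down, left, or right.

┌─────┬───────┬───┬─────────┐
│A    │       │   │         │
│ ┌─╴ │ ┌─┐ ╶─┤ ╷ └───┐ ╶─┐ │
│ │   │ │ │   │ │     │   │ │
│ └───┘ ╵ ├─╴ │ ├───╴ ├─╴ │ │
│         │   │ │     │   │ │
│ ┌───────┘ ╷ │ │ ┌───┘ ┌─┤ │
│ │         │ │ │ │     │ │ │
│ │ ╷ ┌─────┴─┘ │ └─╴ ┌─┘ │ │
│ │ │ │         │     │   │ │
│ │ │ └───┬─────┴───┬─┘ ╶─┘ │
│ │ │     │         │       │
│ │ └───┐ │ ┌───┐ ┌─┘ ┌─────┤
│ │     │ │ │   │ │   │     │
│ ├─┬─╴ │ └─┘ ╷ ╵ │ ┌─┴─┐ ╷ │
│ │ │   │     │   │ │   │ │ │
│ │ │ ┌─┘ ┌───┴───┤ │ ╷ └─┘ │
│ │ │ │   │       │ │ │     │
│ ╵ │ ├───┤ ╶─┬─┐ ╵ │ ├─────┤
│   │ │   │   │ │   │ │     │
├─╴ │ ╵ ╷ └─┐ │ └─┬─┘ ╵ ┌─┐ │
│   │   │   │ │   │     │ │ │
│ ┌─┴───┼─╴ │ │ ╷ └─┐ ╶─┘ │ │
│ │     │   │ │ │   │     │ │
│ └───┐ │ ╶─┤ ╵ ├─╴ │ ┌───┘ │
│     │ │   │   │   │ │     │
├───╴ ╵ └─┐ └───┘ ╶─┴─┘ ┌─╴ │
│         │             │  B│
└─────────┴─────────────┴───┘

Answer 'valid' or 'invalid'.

Checking path validity:
Result: All consecutive moves are passable.

valid

Correct solution:

┌─────┬───────┬───┬─────────┐
│A    │↱ → ↓  │   │         │
│ ┌─╴ │ ┌─┐ ╶─┤ ╷ └───┐ ╶─┐ │
│↓│   │↑│ │↳ ↓│ │     │   │ │
│ └───┘ ╵ ├─╴ │ ├───╴ ├─╴ │ │
│↳ → → ↑  │↓ ↲│ │     │   │ │
│ ┌───────┘ ╷ │ │ ┌───┘ ┌─┤ │
│ │↓ ← ← ← ↲│ │ │ │     │ │ │
│ │ ╷ ┌─────┴─┘ │ └─╴ ┌─┘ │ │
│ │↓│ │         │     │   │ │
│ │ │ └───┬─────┴───┬─┘ ╶─┘ │
│ │↓│     │         │       │
│ │ └───┐ │ ┌───┐ ┌─┘ ┌─────┤
│ │↳ → ↓│ │ │   │ │   │     │
│ ├─┬─╴ │ └─┘ ╷ ╵ │ ┌─┴─┐ ╷ │
│ │ │↓ ↲│     │   │ │   │ │ │
│ │ │ ┌─┘ ┌───┴───┤ │ ╷ └─┘ │
│ │ │↓│   │       │ │ │     │
│ ╵ │ ├───┤ ╶─┬─┐ ╵ │ ├─────┤
│   │↓│↱ ↓│   │ │   │ │     │
├─╴ │ ╵ ╷ └─┐ │ └─┬─┘ ╵ ┌─┐ │
│   │↳ ↑│↳ ↓│ │   │     │ │ │
│ ┌─┴───┼─╴ │ │ ╷ └─┐ ╶─┘ │ │
│ │     │↓ ↲│ │ │   │     │ │
│ └───┐ │ ╶─┤ ╵ ├─╴ │ ┌───┘ │
│     │ │↳ ↓│   │   │ │↱ → ↓│
├───╴ ╵ └─┐ └───┘ ╶─┴─┘ ┌─╴ │
│         │↳ → → → → → ↑│  B│
└─────────┴─────────────┴───┘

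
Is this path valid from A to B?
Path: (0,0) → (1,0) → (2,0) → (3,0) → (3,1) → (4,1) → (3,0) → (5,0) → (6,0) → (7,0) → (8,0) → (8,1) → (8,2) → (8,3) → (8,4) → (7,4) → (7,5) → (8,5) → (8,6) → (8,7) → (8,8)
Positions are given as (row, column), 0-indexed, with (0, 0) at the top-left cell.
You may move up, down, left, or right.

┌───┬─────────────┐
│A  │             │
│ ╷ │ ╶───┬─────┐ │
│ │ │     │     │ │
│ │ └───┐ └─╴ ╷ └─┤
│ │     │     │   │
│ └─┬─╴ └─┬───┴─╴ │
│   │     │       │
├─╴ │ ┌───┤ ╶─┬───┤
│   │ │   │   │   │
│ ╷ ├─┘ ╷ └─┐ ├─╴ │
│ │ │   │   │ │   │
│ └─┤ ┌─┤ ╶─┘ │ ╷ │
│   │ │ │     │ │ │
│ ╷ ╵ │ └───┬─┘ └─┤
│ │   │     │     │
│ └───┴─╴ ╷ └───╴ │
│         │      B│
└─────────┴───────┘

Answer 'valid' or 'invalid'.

Checking path validity:
Result: Invalid move at step 6: cannot move from (4, 1) to (3, 0).

invalid

Correct solution:

┌───┬─────────────┐
│A  │             │
│ ╷ │ ╶───┬─────┐ │
│↓│ │     │     │ │
│ │ └───┐ └─╴ ╷ └─┤
│↓│     │     │   │
│ └─┬─╴ └─┬───┴─╴ │
│↳ ↓│     │       │
├─╴ │ ┌───┤ ╶─┬───┤
│↓ ↲│ │   │   │   │
│ ╷ ├─┘ ╷ └─┐ ├─╴ │
│↓│ │   │   │ │   │
│ └─┤ ┌─┤ ╶─┘ │ ╷ │
│↓  │ │ │     │ │ │
│ ╷ ╵ │ └───┬─┘ └─┤
│↓│   │  ↱ ↓│     │
│ └───┴─╴ ╷ └───╴ │
│↳ → → → ↑│↳ → → B│
└─────────┴───────┘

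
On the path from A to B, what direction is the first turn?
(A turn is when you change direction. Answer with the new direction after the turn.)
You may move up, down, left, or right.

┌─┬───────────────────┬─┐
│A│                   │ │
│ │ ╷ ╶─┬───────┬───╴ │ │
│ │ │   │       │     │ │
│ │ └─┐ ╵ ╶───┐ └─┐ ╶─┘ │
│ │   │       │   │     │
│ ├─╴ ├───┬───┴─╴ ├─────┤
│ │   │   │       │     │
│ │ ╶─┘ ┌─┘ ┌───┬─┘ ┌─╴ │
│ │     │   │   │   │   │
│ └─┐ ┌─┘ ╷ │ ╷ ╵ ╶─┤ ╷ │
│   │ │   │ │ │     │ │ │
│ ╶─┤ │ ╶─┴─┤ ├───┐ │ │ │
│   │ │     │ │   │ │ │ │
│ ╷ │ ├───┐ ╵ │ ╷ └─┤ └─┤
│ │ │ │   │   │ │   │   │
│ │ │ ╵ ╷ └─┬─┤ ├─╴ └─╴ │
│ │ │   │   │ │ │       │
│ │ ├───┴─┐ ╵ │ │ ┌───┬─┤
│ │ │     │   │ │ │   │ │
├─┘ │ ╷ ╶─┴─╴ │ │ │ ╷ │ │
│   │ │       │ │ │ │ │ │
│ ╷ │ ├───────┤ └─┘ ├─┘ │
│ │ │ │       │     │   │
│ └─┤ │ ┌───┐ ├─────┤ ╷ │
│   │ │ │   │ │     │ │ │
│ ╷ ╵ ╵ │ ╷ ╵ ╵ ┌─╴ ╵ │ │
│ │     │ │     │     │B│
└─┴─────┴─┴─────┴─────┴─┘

Directions: down, down, down, down, down, down, right, down, down, down, down, left, down, down, right, down, right, right, up, up, right, right, right, down, down, right, up, right, right, down, right, up, up, right, down, down
First turn direction: right

Solution:

┌─┬───────────────────┬─┐
│A│                   │ │
│ │ ╷ ╶─┬───────┬───╴ │ │
│↓│ │   │       │     │ │
│ │ └─┐ ╵ ╶───┐ └─┐ ╶─┘ │
│↓│   │       │   │     │
│ ├─╴ ├───┬───┴─╴ ├─────┤
│↓│   │   │       │     │
│ │ ╶─┘ ┌─┘ ┌───┬─┘ ┌─╴ │
│↓│     │   │   │   │   │
│ └─┐ ┌─┘ ╷ │ ╷ ╵ ╶─┤ ╷ │
│↓  │ │   │ │ │     │ │ │
│ ╶─┤ │ ╶─┴─┤ ├───┐ │ │ │
│↳ ↓│ │     │ │   │ │ │ │
│ ╷ │ ├───┐ ╵ │ ╷ └─┤ └─┤
│ │↓│ │   │   │ │   │   │
│ │ │ ╵ ╷ └─┬─┤ ├─╴ └─╴ │
│ │↓│   │   │ │ │       │
│ │ ├───┴─┐ ╵ │ │ ┌───┬─┤
│ │↓│     │   │ │ │   │ │
├─┘ │ ╷ ╶─┴─╴ │ │ │ ╷ │ │
│↓ ↲│ │       │ │ │ │ │ │
│ ╷ │ ├───────┤ └─┘ ├─┘ │
│↓│ │ │↱ → → ↓│     │↱ ↓│
│ └─┤ │ ┌───┐ ├─────┤ ╷ │
│↳ ↓│ │↑│   │↓│↱ → ↓│↑│↓│
│ ╷ ╵ ╵ │ ╷ ╵ ╵ ┌─╴ ╵ │ │
│ │↳ → ↑│ │  ↳ ↑│  ↳ ↑│B│
└─┴─────┴─┴─────┴─────┴─┘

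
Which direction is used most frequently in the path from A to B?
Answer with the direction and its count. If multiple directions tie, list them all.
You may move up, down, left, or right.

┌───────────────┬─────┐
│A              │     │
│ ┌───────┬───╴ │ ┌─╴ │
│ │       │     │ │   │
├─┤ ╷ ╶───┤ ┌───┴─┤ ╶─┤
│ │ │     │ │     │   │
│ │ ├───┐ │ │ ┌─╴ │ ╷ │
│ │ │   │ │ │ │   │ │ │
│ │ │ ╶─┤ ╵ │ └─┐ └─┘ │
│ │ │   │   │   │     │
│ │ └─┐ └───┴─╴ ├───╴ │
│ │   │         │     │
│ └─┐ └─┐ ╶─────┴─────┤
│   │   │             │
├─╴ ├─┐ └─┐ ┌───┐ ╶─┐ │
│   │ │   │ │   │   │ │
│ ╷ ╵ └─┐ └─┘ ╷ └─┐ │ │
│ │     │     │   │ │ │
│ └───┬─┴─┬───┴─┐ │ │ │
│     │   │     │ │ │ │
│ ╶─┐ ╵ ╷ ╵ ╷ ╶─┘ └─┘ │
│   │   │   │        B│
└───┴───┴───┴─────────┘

Directions: right, right, right, right, right, right, right, down, left, left, down, down, down, left, up, up, left, left, up, left, down, down, down, down, right, down, right, down, right, down, right, right, up, right, down, right, down, down, right, right
Counts: {'right': 16, 'down': 14, 'left': 6, 'up': 4}
Most common: right (16 times)

Solution:

┌───────────────┬─────┐
│A → → → → → → ↓│     │
│ ┌───────┬───╴ │ ┌─╴ │
│ │↓ ↰    │↓ ← ↲│ │   │
├─┤ ╷ ╶───┤ ┌───┴─┤ ╶─┤
│ │↓│↑ ← ↰│↓│     │   │
│ │ ├───┐ │ │ ┌─╴ │ ╷ │
│ │↓│   │↑│↓│ │   │ │ │
│ │ │ ╶─┤ ╵ │ └─┐ └─┘ │
│ │↓│   │↑ ↲│   │     │
│ │ └─┐ └───┴─╴ ├───╴ │
│ │↳ ↓│         │     │
│ └─┐ └─┐ ╶─────┴─────┤
│   │↳ ↓│             │
├─╴ ├─┐ └─┐ ┌───┐ ╶─┐ │
│   │ │↳ ↓│ │↱ ↓│   │ │
│ ╷ ╵ └─┐ └─┘ ╷ └─┐ │ │
│ │     │↳ → ↑│↳ ↓│ │ │
│ └───┬─┴─┬───┴─┐ │ │ │
│     │   │     │↓│ │ │
│ ╶─┐ ╵ ╷ ╵ ╷ ╶─┘ └─┘ │
│   │   │   │    ↳ → B│
└───┴───┴───┴─────────┘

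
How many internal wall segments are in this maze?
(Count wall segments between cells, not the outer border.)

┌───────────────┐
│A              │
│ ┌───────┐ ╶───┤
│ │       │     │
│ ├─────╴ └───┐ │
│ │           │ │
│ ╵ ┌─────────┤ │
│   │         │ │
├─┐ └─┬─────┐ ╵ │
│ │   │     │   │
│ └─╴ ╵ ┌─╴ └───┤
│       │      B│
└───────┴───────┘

Counting internal wall segments:
Total internal walls: 35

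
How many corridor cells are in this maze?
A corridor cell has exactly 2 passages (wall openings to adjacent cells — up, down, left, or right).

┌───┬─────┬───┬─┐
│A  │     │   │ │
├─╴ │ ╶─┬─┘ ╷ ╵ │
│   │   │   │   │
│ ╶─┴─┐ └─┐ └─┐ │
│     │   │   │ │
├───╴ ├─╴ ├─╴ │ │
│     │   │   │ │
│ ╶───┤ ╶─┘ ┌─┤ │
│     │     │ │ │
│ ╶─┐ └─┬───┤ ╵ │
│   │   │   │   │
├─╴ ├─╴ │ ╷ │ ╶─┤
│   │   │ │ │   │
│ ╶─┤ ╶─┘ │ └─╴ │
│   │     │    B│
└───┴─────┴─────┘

Counting cells with exactly 2 passages:
Total corridor cells: 54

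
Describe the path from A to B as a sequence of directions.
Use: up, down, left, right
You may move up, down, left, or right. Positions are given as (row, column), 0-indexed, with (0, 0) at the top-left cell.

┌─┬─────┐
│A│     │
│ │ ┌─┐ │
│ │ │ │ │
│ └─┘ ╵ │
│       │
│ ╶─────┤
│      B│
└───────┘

Finding the path and converting it to directions:
Path through cells: (0,0) → (1,0) → (2,0) → (3,0) → (3,1) → (3,2) → (3,3)
Directions: down, down, down, right, right, right

Solution:

┌─┬─────┐
│A│     │
│ │ ┌─┐ │
│↓│ │ │ │
│ └─┘ ╵ │
│↓      │
│ ╶─────┤
│↳ → → B│
└───────┘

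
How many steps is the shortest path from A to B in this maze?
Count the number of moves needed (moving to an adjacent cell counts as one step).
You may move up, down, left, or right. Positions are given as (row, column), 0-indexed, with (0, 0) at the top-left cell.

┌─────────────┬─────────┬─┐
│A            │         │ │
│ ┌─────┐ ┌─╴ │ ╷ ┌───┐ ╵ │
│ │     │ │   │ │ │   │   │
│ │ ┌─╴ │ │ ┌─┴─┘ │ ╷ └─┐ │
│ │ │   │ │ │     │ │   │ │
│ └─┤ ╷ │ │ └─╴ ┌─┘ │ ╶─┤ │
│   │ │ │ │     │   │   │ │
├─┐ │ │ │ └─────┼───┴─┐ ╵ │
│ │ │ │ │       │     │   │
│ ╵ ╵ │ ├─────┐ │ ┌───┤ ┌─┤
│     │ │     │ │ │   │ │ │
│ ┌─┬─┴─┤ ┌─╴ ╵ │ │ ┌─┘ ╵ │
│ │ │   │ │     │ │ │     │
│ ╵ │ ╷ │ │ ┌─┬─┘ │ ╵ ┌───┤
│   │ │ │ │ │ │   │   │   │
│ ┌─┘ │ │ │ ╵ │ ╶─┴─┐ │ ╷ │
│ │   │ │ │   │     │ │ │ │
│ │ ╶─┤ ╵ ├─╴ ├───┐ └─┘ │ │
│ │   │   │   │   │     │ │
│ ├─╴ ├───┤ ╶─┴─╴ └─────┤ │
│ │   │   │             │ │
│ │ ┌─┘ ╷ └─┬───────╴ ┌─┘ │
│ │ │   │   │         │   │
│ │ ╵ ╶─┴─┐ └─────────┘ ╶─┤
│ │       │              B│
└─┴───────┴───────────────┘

Using BFS to find shortest path:
Start: (0, 0), End: (12, 12)
Path found:
(0,0) → (0,1) → (0,2) → (0,3) → (0,4) → (1,4) → (2,4) → (3,4) → (4,4) → (4,5) → (4,6) → (4,7) → (5,7) → (6,7) → (6,6) → (5,6) → (5,5) → (5,4) → (6,4) → (7,4) → (8,4) → (9,4) → (9,3) → (8,3) → (7,3) → (6,3) → (6,2) → (7,2) → (8,2) → (8,1) → (9,1) → (9,2) → (10,2) → (10,1) → (11,1) → (12,1) → (12,2) → (11,2) → (11,3) → (10,3) → (10,4) → (11,4) → (11,5) → (12,5) → (12,6) → (12,7) → (12,8) → (12,9) → (12,10) → (12,11) → (12,12)
Number of steps: 50

Solution:

┌─────────────┬─────────┬─┐
│A → → → ↓    │         │ │
│ ┌─────┐ ┌─╴ │ ╷ ┌───┐ ╵ │
│ │     │↓│   │ │ │   │   │
│ │ ┌─╴ │ │ ┌─┴─┘ │ ╷ └─┐ │
│ │ │   │↓│ │     │ │   │ │
│ └─┤ ╷ │ │ └─╴ ┌─┘ │ ╶─┤ │
│   │ │ │↓│     │   │   │ │
├─┐ │ │ │ └─────┼───┴─┐ ╵ │
│ │ │ │ │↳ → → ↓│     │   │
│ ╵ ╵ │ ├─────┐ │ ┌───┤ ┌─┤
│     │ │↓ ← ↰│↓│ │   │ │ │
│ ┌─┬─┴─┤ ┌─╴ ╵ │ │ ┌─┘ ╵ │
│ │ │↓ ↰│↓│  ↑ ↲│ │ │     │
│ ╵ │ ╷ │ │ ┌─┬─┘ │ ╵ ┌───┤
│   │↓│↑│↓│ │ │   │   │   │
│ ┌─┘ │ │ │ ╵ │ ╶─┴─┐ │ ╷ │
│ │↓ ↲│↑│↓│   │     │ │ │ │
│ │ ╶─┤ ╵ ├─╴ ├───┐ └─┘ │ │
│ │↳ ↓│↑ ↲│   │   │     │ │
│ ├─╴ ├───┤ ╶─┴─╴ └─────┤ │
│ │↓ ↲│↱ ↓│             │ │
│ │ ┌─┘ ╷ └─┬───────╴ ┌─┘ │
│ │↓│↱ ↑│↳ ↓│         │   │
│ │ ╵ ╶─┴─┐ └─────────┘ ╶─┤
│ │↳ ↑    │↳ → → → → → → B│
└─┴───────┴───────────────┘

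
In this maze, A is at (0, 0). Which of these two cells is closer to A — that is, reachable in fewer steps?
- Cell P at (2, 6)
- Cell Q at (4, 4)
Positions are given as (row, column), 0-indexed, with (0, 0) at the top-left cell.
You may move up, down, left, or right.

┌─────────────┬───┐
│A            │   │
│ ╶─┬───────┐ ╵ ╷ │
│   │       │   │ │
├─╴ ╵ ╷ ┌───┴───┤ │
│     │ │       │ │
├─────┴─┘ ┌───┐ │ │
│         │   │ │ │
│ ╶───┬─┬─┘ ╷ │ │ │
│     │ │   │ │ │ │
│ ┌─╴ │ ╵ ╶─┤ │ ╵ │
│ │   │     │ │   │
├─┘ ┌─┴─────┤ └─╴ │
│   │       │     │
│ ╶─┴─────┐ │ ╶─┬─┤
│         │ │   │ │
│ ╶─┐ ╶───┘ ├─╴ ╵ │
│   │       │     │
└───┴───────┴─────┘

Shortest path A → P at (2, 6): 20 steps
Shortest path A → Q at (4, 4): 24 steps

P is closer (20 steps vs 24 steps).

Path to P:

┌─────────────┬───┐
│A → → → → → ↓│↱ ↓│
│ ╶─┬───────┐ ╵ ╷ │
│   │       │↳ ↑│↓│
├─╴ ╵ ╷ ┌───┴───┤ │
│     │ │    P ↰│↓│
├─────┴─┘ ┌───┐ │ │
│         │   │↑│↓│
│ ╶───┬─┬─┘ ╷ │ │ │
│     │ │   │ │↑│↓│
│ ┌─╴ │ ╵ ╶─┤ │ ╵ │
│ │   │     │ │↑ ↲│
├─┘ ┌─┴─────┤ └─╴ │
│   │       │     │
│ ╶─┴─────┐ │ ╶─┬─┤
│         │ │   │ │
│ ╶─┐ ╶───┘ ├─╴ ╵ │
│   │       │     │
└───┴───────┴─────┘

Path to Q:

┌─────────────┬───┐
│A → → → → → ↓│↱ ↓│
│ ╶─┬───────┐ ╵ ╷ │
│   │       │↳ ↑│↓│
├─╴ ╵ ╷ ┌───┴───┤ │
│     │ │       │↓│
├─────┴─┘ ┌───┐ │ │
│         │↓ ↰│ │↓│
│ ╶───┬─┬─┘ ╷ │ │ │
│     │ │Q ↲│↑│ │↓│
│ ┌─╴ │ ╵ ╶─┤ │ ╵ │
│ │   │     │↑│  ↓│
├─┘ ┌─┴─────┤ └─╴ │
│   │       │↑ ← ↲│
│ ╶─┴─────┐ │ ╶─┬─┤
│         │ │   │ │
│ ╶─┐ ╶───┘ ├─╴ ╵ │
│   │       │     │
└───┴───────┴─────┘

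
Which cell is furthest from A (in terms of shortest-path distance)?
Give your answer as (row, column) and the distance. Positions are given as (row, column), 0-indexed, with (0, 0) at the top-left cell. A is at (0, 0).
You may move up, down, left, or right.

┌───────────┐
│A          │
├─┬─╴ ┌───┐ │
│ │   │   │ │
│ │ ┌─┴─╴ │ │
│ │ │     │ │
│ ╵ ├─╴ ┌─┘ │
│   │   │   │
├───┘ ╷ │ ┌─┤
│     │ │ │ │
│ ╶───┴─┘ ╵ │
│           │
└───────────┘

Computing BFS distances from A to all cells:
Furthest cell: (1, 3)
Distance: 24 steps

Path from A to the furthest cell:

┌───────────┐
│A → → → → ↓│
├─┬─╴ ┌───┐ │
│ │   │B ↰│↓│
│ │ ┌─┴─╴ │ │
│ │ │  ↱ ↑│↓│
│ ╵ ├─╴ ┌─┘ │
│   │↱ ↑│↓ ↲│
├───┘ ╷ │ ┌─┤
│↱ → ↑│ │↓│ │
│ ╶───┴─┘ ╵ │
│↑ ← ← ← ↲  │
└───────────┘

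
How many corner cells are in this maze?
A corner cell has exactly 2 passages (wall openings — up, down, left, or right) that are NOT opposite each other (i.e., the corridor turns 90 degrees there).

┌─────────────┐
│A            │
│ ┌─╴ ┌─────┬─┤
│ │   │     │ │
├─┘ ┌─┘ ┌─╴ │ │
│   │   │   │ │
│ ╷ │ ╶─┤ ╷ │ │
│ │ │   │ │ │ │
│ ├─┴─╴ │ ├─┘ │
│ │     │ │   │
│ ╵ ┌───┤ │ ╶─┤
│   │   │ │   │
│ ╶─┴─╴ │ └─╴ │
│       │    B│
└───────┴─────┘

Counting corner cells (2 non-opposite passages):
Total corners: 23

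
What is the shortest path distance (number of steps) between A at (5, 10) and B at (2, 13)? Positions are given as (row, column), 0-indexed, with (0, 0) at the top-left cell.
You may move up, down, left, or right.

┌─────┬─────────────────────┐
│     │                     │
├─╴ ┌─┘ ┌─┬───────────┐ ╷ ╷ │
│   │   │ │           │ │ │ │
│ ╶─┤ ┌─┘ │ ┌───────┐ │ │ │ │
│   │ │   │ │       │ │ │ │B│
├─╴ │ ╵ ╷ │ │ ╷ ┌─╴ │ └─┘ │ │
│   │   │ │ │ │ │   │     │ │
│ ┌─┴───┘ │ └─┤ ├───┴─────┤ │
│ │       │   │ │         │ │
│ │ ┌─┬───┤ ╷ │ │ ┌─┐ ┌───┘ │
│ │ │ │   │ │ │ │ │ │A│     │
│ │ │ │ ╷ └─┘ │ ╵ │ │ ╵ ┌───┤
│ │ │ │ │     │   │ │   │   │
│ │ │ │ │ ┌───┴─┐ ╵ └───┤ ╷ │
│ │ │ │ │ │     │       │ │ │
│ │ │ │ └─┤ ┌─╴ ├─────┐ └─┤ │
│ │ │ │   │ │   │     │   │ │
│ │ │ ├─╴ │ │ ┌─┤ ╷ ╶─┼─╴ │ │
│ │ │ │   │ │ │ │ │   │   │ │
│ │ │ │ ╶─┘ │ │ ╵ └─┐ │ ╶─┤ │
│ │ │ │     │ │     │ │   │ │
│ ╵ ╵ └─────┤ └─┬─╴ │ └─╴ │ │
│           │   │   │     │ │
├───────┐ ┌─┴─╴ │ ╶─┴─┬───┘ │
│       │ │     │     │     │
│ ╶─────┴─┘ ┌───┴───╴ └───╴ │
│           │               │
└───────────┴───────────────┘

Finding path from (5, 10) to (2, 13):
Path: (5,10) → (6,10) → (6,11) → (5,11) → (5,12) → (5,13) → (4,13) → (3,13) → (2,13)
Distance: 8 steps

Solution:

┌─────┬─────────────────────┐
│     │                     │
├─╴ ┌─┘ ┌─┬───────────┐ ╷ ╷ │
│   │   │ │           │ │ │ │
│ ╶─┤ ┌─┘ │ ┌───────┐ │ │ │ │
│   │ │   │ │       │ │ │ │B│
├─╴ │ ╵ ╷ │ │ ╷ ┌─╴ │ └─┘ │ │
│   │   │ │ │ │ │   │     │↑│
│ ┌─┴───┘ │ └─┤ ├───┴─────┤ │
│ │       │   │ │         │↑│
│ │ ┌─┬───┤ ╷ │ │ ┌─┐ ┌───┘ │
│ │ │ │   │ │ │ │ │ │A│↱ → ↑│
│ │ │ │ ╷ └─┘ │ ╵ │ │ ╵ ┌───┤
│ │ │ │ │     │   │ │↳ ↑│   │
│ │ │ │ │ ┌───┴─┐ ╵ └───┤ ╷ │
│ │ │ │ │ │     │       │ │ │
│ │ │ │ └─┤ ┌─╴ ├─────┐ └─┤ │
│ │ │ │   │ │   │     │   │ │
│ │ │ ├─╴ │ │ ┌─┤ ╷ ╶─┼─╴ │ │
│ │ │ │   │ │ │ │ │   │   │ │
│ │ │ │ ╶─┘ │ │ ╵ └─┐ │ ╶─┤ │
│ │ │ │     │ │     │ │   │ │
│ ╵ ╵ └─────┤ └─┬─╴ │ └─╴ │ │
│           │   │   │     │ │
├───────┐ ┌─┴─╴ │ ╶─┴─┬───┘ │
│       │ │     │     │     │
│ ╶─────┴─┘ ┌───┴───╴ └───╴ │
│           │               │
└───────────┴───────────────┘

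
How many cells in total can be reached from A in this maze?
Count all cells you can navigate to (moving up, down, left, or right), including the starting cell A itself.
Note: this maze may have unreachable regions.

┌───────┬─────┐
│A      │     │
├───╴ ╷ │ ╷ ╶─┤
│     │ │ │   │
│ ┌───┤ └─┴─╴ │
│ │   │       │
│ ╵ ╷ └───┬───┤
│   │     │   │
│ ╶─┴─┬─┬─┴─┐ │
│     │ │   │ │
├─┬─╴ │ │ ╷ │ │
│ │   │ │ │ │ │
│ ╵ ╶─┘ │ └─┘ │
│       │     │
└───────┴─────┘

Using BFS/flood-fill to find all reachable cells from A:
Maze size: 7 × 7 = 49 total cells
11 cell(s) are walled off and cannot be reached from A.
Reachable cells: 38

Reachable region (· marks reachable cells):

┌───────┬─────┐
│A · · ·│· · ·│
├───╴ ╷ │ ╷ ╶─┤
│· · ·│·│·│· ·│
│ ┌───┤ └─┴─╴ │
│·│· ·│· · · ·│
│ ╵ ╷ └───┬───┤
│· ·│· · ·│   │
│ ╶─┴─┬─┬─┴─┐ │
│· · ·│·│   │ │
├─┬─╴ │ │ ╷ │ │
│·│· ·│·│ │ │ │
│ ╵ ╶─┘ │ └─┘ │
│· · · ·│     │
└───────┴─────┘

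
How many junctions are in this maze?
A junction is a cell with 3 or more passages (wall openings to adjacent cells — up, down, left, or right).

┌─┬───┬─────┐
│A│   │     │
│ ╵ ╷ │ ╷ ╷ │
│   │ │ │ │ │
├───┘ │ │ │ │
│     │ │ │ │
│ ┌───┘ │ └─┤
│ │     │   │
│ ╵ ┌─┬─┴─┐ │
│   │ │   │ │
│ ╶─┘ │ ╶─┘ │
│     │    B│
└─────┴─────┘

Checking each cell for number of passages:

Junctions found (3+ passages):
  (0, 4): 3 passages
  (4, 0): 3 passages
Total junctions: 2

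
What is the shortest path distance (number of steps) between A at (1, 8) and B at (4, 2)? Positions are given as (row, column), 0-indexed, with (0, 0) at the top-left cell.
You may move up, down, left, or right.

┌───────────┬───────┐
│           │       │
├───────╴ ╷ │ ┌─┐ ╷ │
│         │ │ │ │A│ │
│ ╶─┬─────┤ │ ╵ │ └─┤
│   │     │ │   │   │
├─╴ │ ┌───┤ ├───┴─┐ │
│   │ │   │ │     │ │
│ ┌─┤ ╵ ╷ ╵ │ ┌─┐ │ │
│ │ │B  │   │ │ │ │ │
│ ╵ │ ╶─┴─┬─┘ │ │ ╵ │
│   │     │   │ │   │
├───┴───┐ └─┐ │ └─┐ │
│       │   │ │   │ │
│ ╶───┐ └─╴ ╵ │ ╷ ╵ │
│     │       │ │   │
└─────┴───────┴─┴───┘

Finding path from (1, 8) to (4, 2):
Path: (1,8) → (2,8) → (2,9) → (3,9) → (4,9) → (5,9) → (5,8) → (4,8) → (3,8) → (3,7) → (3,6) → (4,6) → (5,6) → (6,6) → (7,6) → (7,5) → (6,5) → (6,4) → (5,4) → (5,3) → (5,2) → (4,2)
Distance: 21 steps

Solution:

┌───────────┬───────┐
│           │       │
├───────╴ ╷ │ ┌─┐ ╷ │
│         │ │ │ │A│ │
│ ╶─┬─────┤ │ ╵ │ └─┤
│   │     │ │   │↳ ↓│
├─╴ │ ┌───┤ ├───┴─┐ │
│   │ │   │ │↓ ← ↰│↓│
│ ┌─┤ ╵ ╷ ╵ │ ┌─┐ │ │
│ │ │B  │   │↓│ │↑│↓│
│ ╵ │ ╶─┴─┬─┘ │ │ ╵ │
│   │↑ ← ↰│  ↓│ │↑ ↲│
├───┴───┐ └─┐ │ └─┐ │
│       │↑ ↰│↓│   │ │
│ ╶───┐ └─╴ ╵ │ ╷ ╵ │
│     │    ↑ ↲│ │   │
└─────┴───────┴─┴───┘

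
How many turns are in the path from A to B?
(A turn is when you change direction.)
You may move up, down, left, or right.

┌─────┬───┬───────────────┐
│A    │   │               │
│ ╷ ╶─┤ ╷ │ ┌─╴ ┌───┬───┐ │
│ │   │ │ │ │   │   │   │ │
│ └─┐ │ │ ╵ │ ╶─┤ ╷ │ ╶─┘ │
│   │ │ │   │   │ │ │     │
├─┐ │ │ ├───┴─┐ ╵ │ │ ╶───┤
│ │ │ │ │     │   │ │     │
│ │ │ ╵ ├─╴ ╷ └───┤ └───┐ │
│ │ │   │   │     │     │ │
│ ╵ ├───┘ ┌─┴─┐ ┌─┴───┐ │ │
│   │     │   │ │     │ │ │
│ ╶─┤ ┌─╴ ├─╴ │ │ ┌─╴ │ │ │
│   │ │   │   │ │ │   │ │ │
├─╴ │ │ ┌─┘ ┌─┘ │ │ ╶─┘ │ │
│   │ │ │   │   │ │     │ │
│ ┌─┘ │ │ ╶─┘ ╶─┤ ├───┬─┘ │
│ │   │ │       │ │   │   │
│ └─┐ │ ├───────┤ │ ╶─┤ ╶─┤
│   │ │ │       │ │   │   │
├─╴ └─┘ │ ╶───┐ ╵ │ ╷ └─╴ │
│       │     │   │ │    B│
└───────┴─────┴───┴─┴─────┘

Directions: right, down, right, down, down, down, right, up, up, up, up, right, down, down, right, up, up, right, right, right, right, right, right, right, down, down, left, left, down, right, right, down, down, down, down, down, left, down, right, down
Number of turns: 19

Solution:

┌─────┬───┬───────────────┐
│A ↓  │↱ ↓│↱ → → → → → → ↓│
│ ╷ ╶─┤ ╷ │ ┌─╴ ┌───┬───┐ │
│ │↳ ↓│↑│↓│↑│   │   │   │↓│
│ └─┐ │ │ ╵ │ ╶─┤ ╷ │ ╶─┘ │
│   │↓│↑│↳ ↑│   │ │ │↓ ← ↲│
├─┐ │ │ ├───┴─┐ ╵ │ │ ╶───┤
│ │ │↓│↑│     │   │ │↳ → ↓│
│ │ │ ╵ ├─╴ ╷ └───┤ └───┐ │
│ │ │↳ ↑│   │     │     │↓│
│ ╵ ├───┘ ┌─┴─┐ ┌─┴───┐ │ │
│   │     │   │ │     │ │↓│
│ ╶─┤ ┌─╴ ├─╴ │ │ ┌─╴ │ │ │
│   │ │   │   │ │ │   │ │↓│
├─╴ │ │ ┌─┘ ┌─┘ │ │ ╶─┘ │ │
│   │ │ │   │   │ │     │↓│
│ ┌─┘ │ │ ╶─┘ ╶─┤ ├───┬─┘ │
│ │   │ │       │ │   │↓ ↲│
│ └─┐ │ ├───────┤ │ ╶─┤ ╶─┤
│   │ │ │       │ │   │↳ ↓│
├─╴ └─┘ │ ╶───┐ ╵ │ ╷ └─╴ │
│       │     │   │ │    B│
└───────┴─────┴───┴─┴─────┘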